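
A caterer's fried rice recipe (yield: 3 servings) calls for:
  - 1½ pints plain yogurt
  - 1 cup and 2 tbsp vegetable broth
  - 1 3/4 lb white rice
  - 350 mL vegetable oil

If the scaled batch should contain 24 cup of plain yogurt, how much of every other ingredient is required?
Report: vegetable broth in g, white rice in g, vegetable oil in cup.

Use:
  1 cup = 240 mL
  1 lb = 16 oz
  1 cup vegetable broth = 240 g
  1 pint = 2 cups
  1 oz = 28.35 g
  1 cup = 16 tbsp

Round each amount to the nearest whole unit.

vegetable broth: 2160 g; white rice: 6350 g; vegetable oil: 12 cup

The original recipe has 3 cup of plain yogurt, so the scaling factor is 24 ÷ 3 = 8.
vegetable broth: (1 cup + 2 tbsp = 1.125 cup) × 8 × 240 g/cup = 2160 g
white rice: 1.75 lb × 8 × 16 oz/lb × 28.35 g/oz ≈ 6350 g
vegetable oil: 350 mL × 8 ÷ 240 mL/cup ≈ 12 cup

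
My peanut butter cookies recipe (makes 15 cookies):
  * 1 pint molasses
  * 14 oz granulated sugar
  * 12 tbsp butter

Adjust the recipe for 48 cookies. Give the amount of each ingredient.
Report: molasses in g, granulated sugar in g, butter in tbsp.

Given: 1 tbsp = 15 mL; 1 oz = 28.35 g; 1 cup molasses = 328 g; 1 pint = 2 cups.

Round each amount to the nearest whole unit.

molasses: 2099 g; granulated sugar: 1270 g; butter: 38 tbsp

Scaling factor: 48/15 = 16/5 = 3.2.
molasses: 1 pint × 16/5 × 2 cup/pint × 328 g/cup ≈ 2099 g
granulated sugar: 14 oz × 16/5 × 28.35 g/oz ≈ 1270 g
butter: 12 tbsp × 16/5 ≈ 38 tbsp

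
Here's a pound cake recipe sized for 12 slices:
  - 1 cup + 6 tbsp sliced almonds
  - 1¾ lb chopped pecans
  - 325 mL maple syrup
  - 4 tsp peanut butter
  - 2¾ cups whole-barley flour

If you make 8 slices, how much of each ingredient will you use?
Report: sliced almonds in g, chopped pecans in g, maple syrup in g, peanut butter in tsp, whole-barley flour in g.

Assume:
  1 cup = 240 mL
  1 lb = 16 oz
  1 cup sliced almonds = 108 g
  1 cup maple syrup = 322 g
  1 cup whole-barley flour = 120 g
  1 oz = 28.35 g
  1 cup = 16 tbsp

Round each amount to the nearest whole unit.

sliced almonds: 99 g; chopped pecans: 529 g; maple syrup: 291 g; peanut butter: 3 tsp; whole-barley flour: 220 g

Scaling factor: 8/12 = 2/3.
sliced almonds: (1 cup + 6 tbsp = 1.375 cup) × 2/3 × 108 g/cup = 99 g
chopped pecans: 1.75 lb × 2/3 × 16 oz/lb × 28.35 g/oz ≈ 529 g
maple syrup: 325 mL × 2/3 ÷ 240 mL/cup × 322 g/cup ≈ 291 g
peanut butter: 4 tsp × 2/3 ≈ 3 tsp
whole-barley flour: 2.75 cup × 2/3 × 120 g/cup = 220 g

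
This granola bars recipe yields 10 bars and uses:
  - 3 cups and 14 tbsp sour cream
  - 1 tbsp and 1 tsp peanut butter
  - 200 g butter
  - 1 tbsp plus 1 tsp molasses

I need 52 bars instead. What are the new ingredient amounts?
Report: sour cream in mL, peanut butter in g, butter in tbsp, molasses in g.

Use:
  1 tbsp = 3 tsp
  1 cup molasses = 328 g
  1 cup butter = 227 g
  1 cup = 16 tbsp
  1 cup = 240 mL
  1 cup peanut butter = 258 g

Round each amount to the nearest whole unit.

sour cream: 4836 mL; peanut butter: 112 g; butter: 73 tbsp; molasses: 142 g

Scaling factor: 52/10 = 26/5 = 5.2.
sour cream: (3 cup + 14 tbsp = 3.875 cup) × 26/5 × 240 mL/cup = 4836 mL
peanut butter: (1 tbsp + 1 tsp = 4/3 tbsp) × 26/5 ÷ 16 tbsp/cup × 258 g/cup ≈ 112 g
butter: 200 g × 26/5 ÷ 227 g/cup × 16 tbsp/cup ≈ 73 tbsp
molasses: (1 tbsp + 1 tsp = 4/3 tbsp) × 26/5 ÷ 16 tbsp/cup × 328 g/cup ≈ 142 g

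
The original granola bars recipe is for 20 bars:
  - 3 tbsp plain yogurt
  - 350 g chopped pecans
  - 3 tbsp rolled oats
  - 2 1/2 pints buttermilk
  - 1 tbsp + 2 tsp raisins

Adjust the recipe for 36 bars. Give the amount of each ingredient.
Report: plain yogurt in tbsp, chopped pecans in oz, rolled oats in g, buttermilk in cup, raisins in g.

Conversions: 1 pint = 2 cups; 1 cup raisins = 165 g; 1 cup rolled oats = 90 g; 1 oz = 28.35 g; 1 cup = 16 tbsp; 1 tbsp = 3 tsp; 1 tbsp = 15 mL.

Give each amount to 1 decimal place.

Scaling factor: 36/20 = 9/5 = 1.8.
plain yogurt: 3 tbsp × 9/5 = 5.4 tbsp
chopped pecans: 350 g × 9/5 ÷ 28.35 g/oz ≈ 22.2 oz
rolled oats: 3 tbsp × 9/5 ÷ 16 tbsp/cup × 90 g/cup ≈ 30.4 g
buttermilk: 2.5 pint × 9/5 × 2 cup/pint = 9.0 cup
raisins: (1 tbsp + 2 tsp = 5/3 tbsp) × 9/5 ÷ 16 tbsp/cup × 165 g/cup ≈ 30.9 g

plain yogurt: 5.4 tbsp; chopped pecans: 22.2 oz; rolled oats: 30.4 g; buttermilk: 9.0 cup; raisins: 30.9 g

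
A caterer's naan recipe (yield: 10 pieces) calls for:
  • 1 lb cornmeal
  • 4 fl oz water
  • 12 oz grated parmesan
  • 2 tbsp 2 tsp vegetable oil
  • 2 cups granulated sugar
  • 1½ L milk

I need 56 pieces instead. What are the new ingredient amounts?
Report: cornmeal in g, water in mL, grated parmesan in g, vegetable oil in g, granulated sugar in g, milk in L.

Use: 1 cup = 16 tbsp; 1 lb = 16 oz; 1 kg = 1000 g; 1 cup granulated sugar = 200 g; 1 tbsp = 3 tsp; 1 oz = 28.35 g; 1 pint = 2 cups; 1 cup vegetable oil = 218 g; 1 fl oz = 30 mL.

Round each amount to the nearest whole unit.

cornmeal: 2540 g; water: 672 mL; grated parmesan: 1905 g; vegetable oil: 203 g; granulated sugar: 2240 g; milk: 8 L

Scaling factor: 56/10 = 28/5 = 5.6.
cornmeal: 1 lb × 28/5 × 16 oz/lb × 28.35 g/oz ≈ 2540 g
water: 4 fl oz × 28/5 × 30 mL/fl oz = 672 mL
grated parmesan: 12 oz × 28/5 × 28.35 g/oz ≈ 1905 g
vegetable oil: (2 tbsp + 2 tsp = 8/3 tbsp) × 28/5 ÷ 16 tbsp/cup × 218 g/cup ≈ 203 g
granulated sugar: 2 cup × 28/5 × 200 g/cup = 2240 g
milk: 1.5 L × 28/5 ≈ 8 L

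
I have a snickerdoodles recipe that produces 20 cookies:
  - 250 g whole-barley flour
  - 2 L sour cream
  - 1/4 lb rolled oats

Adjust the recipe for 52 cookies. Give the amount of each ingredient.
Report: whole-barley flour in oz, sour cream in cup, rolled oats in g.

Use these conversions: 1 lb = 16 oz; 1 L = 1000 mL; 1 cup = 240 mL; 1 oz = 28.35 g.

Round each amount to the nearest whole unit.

Scaling factor: 52/20 = 13/5 = 2.6.
whole-barley flour: 250 g × 13/5 ÷ 28.35 g/oz ≈ 23 oz
sour cream: 2 L × 13/5 × 1000 mL/L ÷ 240 mL/cup ≈ 22 cup
rolled oats: 0.25 lb × 13/5 × 16 oz/lb × 28.35 g/oz ≈ 295 g

whole-barley flour: 23 oz; sour cream: 22 cup; rolled oats: 295 g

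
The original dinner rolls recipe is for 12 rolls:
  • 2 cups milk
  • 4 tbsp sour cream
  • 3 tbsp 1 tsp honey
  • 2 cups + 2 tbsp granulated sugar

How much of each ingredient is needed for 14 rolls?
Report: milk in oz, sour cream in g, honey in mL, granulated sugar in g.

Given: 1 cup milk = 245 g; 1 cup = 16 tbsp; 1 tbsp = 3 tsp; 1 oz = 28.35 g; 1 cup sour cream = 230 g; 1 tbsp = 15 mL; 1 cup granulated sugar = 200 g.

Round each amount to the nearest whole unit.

milk: 20 oz; sour cream: 67 g; honey: 58 mL; granulated sugar: 496 g

Scaling factor: 14/12 = 7/6.
milk: 2 cup × 7/6 × 245 g/cup ÷ 28.35 g/oz ≈ 20 oz
sour cream: 4 tbsp × 7/6 ÷ 16 tbsp/cup × 230 g/cup ≈ 67 g
honey: (3 tbsp + 1 tsp = 10/3 tbsp) × 7/6 × 15 mL/tbsp ≈ 58 mL
granulated sugar: (2 cup + 2 tbsp = 2.125 cup) × 7/6 × 200 g/cup ≈ 496 g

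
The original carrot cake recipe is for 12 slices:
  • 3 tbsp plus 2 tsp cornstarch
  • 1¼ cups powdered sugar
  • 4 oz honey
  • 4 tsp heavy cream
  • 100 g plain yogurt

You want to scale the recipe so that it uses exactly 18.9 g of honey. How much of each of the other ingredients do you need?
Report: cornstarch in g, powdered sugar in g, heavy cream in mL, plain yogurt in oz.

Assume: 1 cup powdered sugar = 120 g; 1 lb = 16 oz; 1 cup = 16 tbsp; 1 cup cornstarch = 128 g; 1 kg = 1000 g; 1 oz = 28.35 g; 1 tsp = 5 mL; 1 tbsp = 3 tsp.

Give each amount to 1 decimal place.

cornstarch: 4.9 g; powdered sugar: 25.0 g; heavy cream: 3.3 mL; plain yogurt: 0.6 oz

The original recipe has 113.4 g of honey, so the scaling factor is 18.9 ÷ 113.4 = 1/6.
cornstarch: (3 tbsp + 2 tsp = 11/3 tbsp) × 1/6 ÷ 16 tbsp/cup × 128 g/cup ≈ 4.9 g
powdered sugar: 1.25 cup × 1/6 × 120 g/cup = 25.0 g
heavy cream: 4 tsp × 1/6 × 5 mL/tsp ≈ 3.3 mL
plain yogurt: 100 g × 1/6 ÷ 28.35 g/oz ≈ 0.6 oz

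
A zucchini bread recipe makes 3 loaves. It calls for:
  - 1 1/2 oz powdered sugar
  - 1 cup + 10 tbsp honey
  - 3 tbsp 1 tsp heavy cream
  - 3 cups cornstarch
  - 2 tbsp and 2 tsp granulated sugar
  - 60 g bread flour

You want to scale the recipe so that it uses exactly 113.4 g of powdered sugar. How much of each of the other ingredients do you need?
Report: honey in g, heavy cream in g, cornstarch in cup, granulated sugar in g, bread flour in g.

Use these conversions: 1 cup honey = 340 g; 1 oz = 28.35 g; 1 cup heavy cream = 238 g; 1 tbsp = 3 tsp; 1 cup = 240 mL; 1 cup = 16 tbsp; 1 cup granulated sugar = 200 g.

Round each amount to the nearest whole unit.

The original recipe has 42.525 g of powdered sugar, so the scaling factor is 113.4 ÷ 42.525 = 8/3.
honey: (1 cup + 10 tbsp = 1.625 cup) × 8/3 × 340 g/cup ≈ 1473 g
heavy cream: (3 tbsp + 1 tsp = 10/3 tbsp) × 8/3 ÷ 16 tbsp/cup × 238 g/cup ≈ 132 g
cornstarch: 3 cup × 8/3 = 8 cup
granulated sugar: (2 tbsp + 2 tsp = 8/3 tbsp) × 8/3 ÷ 16 tbsp/cup × 200 g/cup ≈ 89 g
bread flour: 60 g × 8/3 = 160 g

honey: 1473 g; heavy cream: 132 g; cornstarch: 8 cup; granulated sugar: 89 g; bread flour: 160 g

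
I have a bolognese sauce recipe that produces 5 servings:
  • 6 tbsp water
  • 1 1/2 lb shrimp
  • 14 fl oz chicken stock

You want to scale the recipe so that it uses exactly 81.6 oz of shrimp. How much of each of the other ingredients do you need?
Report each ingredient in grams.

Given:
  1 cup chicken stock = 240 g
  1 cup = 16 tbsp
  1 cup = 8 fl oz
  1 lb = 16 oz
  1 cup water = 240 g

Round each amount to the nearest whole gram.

The original recipe has 24 oz of shrimp, so the scaling factor is 81.6 ÷ 24 = 17/5 = 3.4.
water: 6 tbsp × 17/5 ÷ 16 tbsp/cup × 240 g/cup = 306 g
chicken stock: 14 fl oz × 17/5 ÷ 8 fl oz/cup × 240 g/cup = 1428 g

water: 306 g; chicken stock: 1428 g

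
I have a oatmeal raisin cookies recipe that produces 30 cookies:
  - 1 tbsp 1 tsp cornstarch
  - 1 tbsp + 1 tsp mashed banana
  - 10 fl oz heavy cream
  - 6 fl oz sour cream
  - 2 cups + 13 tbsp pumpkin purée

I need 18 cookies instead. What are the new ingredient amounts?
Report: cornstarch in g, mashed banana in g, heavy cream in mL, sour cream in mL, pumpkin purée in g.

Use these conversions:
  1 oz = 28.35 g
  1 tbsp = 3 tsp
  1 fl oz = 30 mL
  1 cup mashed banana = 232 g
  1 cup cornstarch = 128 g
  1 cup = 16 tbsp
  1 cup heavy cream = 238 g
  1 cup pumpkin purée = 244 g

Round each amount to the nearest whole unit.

cornstarch: 6 g; mashed banana: 12 g; heavy cream: 180 mL; sour cream: 108 mL; pumpkin purée: 412 g

Scaling factor: 18/30 = 3/5 = 0.6.
cornstarch: (1 tbsp + 1 tsp = 4/3 tbsp) × 3/5 ÷ 16 tbsp/cup × 128 g/cup ≈ 6 g
mashed banana: (1 tbsp + 1 tsp = 4/3 tbsp) × 3/5 ÷ 16 tbsp/cup × 232 g/cup ≈ 12 g
heavy cream: 10 fl oz × 3/5 × 30 mL/fl oz = 180 mL
sour cream: 6 fl oz × 3/5 × 30 mL/fl oz = 108 mL
pumpkin purée: (2 cup + 13 tbsp = 2.8125 cup) × 3/5 × 244 g/cup ≈ 412 g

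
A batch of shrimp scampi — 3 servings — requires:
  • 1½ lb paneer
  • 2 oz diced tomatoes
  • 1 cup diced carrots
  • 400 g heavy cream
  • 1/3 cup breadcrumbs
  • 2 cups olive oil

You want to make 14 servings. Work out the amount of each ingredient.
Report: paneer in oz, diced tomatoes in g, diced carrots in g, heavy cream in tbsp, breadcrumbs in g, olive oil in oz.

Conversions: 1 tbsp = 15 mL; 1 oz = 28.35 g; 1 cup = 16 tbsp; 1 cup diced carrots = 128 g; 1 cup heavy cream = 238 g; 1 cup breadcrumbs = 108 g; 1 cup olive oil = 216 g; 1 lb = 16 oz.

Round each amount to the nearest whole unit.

Scaling factor: 14/3.
paneer: 1.5 lb × 14/3 × 16 oz/lb = 112 oz
diced tomatoes: 2 oz × 14/3 × 28.35 g/oz ≈ 265 g
diced carrots: 1 cup × 14/3 × 128 g/cup ≈ 597 g
heavy cream: 400 g × 14/3 ÷ 238 g/cup × 16 tbsp/cup ≈ 125 tbsp
breadcrumbs: 1/3 cup × 14/3 × 108 g/cup = 168 g
olive oil: 2 cup × 14/3 × 216 g/cup ÷ 28.35 g/oz ≈ 71 oz

paneer: 112 oz; diced tomatoes: 265 g; diced carrots: 597 g; heavy cream: 125 tbsp; breadcrumbs: 168 g; olive oil: 71 oz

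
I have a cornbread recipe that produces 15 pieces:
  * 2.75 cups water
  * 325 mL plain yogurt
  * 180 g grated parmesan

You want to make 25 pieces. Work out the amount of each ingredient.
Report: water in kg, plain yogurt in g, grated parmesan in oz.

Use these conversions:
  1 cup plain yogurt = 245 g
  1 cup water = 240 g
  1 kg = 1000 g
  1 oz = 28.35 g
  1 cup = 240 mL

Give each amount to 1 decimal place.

Scaling factor: 25/15 = 5/3.
water: 2.75 cup × 5/3 × 240 g/cup ÷ 1000 g/kg = 1.1 kg
plain yogurt: 325 mL × 5/3 ÷ 240 mL/cup × 245 g/cup ≈ 553.0 g
grated parmesan: 180 g × 5/3 ÷ 28.35 g/oz ≈ 10.6 oz

water: 1.1 kg; plain yogurt: 553.0 g; grated parmesan: 10.6 oz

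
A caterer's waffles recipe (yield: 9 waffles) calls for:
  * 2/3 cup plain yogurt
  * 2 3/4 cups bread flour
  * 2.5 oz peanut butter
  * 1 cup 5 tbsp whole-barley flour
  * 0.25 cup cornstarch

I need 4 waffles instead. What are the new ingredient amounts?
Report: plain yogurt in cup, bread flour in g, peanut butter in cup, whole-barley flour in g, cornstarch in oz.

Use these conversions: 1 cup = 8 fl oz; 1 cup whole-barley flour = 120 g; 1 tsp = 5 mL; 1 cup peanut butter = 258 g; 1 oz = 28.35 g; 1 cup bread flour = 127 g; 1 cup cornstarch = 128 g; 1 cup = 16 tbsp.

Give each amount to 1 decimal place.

Scaling factor: 4/9.
plain yogurt: 2/3 cup × 4/9 ≈ 0.3 cup
bread flour: 2.75 cup × 4/9 × 127 g/cup ≈ 155.2 g
peanut butter: 2.5 oz × 4/9 × 28.35 g/oz ÷ 258 g/cup ≈ 0.1 cup
whole-barley flour: (1 cup + 5 tbsp = 1.3125 cup) × 4/9 × 120 g/cup = 70.0 g
cornstarch: 0.25 cup × 4/9 × 128 g/cup ÷ 28.35 g/oz ≈ 0.5 oz

plain yogurt: 0.3 cup; bread flour: 155.2 g; peanut butter: 0.1 cup; whole-barley flour: 70.0 g; cornstarch: 0.5 oz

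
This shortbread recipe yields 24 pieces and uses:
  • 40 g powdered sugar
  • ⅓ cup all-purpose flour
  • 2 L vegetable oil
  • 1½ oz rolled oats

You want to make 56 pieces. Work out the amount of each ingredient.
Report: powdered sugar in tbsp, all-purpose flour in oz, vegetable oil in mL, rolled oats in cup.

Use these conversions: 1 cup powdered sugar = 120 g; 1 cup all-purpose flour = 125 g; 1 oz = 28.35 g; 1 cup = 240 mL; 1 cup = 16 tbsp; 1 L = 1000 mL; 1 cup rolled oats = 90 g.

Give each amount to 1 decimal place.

powdered sugar: 12.4 tbsp; all-purpose flour: 3.4 oz; vegetable oil: 4666.7 mL; rolled oats: 1.1 cup

Scaling factor: 56/24 = 7/3.
powdered sugar: 40 g × 7/3 ÷ 120 g/cup × 16 tbsp/cup ≈ 12.4 tbsp
all-purpose flour: 1/3 cup × 7/3 × 125 g/cup ÷ 28.35 g/oz ≈ 3.4 oz
vegetable oil: 2 L × 7/3 × 1000 mL/L ≈ 4666.7 mL
rolled oats: 1.5 oz × 7/3 × 28.35 g/oz ÷ 90 g/cup ≈ 1.1 cup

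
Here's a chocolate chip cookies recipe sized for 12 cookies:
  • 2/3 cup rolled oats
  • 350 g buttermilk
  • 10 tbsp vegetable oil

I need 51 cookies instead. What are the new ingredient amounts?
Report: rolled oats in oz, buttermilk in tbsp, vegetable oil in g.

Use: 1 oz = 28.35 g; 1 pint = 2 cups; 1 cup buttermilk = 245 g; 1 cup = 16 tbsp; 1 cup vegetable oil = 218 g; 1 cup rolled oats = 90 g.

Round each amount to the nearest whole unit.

Scaling factor: 51/12 = 17/4 = 4.25.
rolled oats: 2/3 cup × 17/4 × 90 g/cup ÷ 28.35 g/oz ≈ 9 oz
buttermilk: 350 g × 17/4 ÷ 245 g/cup × 16 tbsp/cup ≈ 97 tbsp
vegetable oil: 10 tbsp × 17/4 ÷ 16 tbsp/cup × 218 g/cup ≈ 579 g

rolled oats: 9 oz; buttermilk: 97 tbsp; vegetable oil: 579 g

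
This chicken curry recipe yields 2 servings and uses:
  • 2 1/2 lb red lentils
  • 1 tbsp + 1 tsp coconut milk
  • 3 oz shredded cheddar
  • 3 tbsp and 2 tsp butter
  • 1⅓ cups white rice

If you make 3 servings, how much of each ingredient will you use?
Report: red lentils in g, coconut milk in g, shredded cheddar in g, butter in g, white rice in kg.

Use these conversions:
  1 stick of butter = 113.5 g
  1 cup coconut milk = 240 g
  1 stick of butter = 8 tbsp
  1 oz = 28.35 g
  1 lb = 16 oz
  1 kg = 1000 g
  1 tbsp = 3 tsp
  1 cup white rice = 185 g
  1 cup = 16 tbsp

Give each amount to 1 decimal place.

red lentils: 1701.0 g; coconut milk: 30.0 g; shredded cheddar: 127.6 g; butter: 78.0 g; white rice: 0.4 kg

Scaling factor: 3/2 = 1.5.
red lentils: 2.5 lb × 3/2 × 16 oz/lb × 28.35 g/oz = 1701.0 g
coconut milk: (1 tbsp + 1 tsp = 4/3 tbsp) × 3/2 ÷ 16 tbsp/cup × 240 g/cup = 30.0 g
shredded cheddar: 3 oz × 3/2 × 28.35 g/oz ≈ 127.6 g
butter: (3 tbsp + 2 tsp = 11/3 tbsp) × 3/2 ÷ 8 tbsp/stick × 113.5 g/stick ≈ 78.0 g
white rice: 4/3 cup × 3/2 × 185 g/cup ÷ 1000 g/kg ≈ 0.4 kg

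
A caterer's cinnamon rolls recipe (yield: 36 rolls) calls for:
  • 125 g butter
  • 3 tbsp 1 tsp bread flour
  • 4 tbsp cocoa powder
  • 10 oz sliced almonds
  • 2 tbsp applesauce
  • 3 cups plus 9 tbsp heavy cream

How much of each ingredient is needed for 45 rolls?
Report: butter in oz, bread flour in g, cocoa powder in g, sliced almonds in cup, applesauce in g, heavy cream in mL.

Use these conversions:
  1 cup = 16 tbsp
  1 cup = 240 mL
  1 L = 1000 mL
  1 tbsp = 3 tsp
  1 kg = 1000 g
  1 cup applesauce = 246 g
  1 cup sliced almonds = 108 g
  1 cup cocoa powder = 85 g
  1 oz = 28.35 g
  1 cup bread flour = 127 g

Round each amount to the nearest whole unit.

butter: 6 oz; bread flour: 33 g; cocoa powder: 27 g; sliced almonds: 3 cup; applesauce: 38 g; heavy cream: 1069 mL

Scaling factor: 45/36 = 5/4 = 1.25.
butter: 125 g × 5/4 ÷ 28.35 g/oz ≈ 6 oz
bread flour: (3 tbsp + 1 tsp = 10/3 tbsp) × 5/4 ÷ 16 tbsp/cup × 127 g/cup ≈ 33 g
cocoa powder: 4 tbsp × 5/4 ÷ 16 tbsp/cup × 85 g/cup ≈ 27 g
sliced almonds: 10 oz × 5/4 × 28.35 g/oz ÷ 108 g/cup ≈ 3 cup
applesauce: 2 tbsp × 5/4 ÷ 16 tbsp/cup × 246 g/cup ≈ 38 g
heavy cream: (3 cup + 9 tbsp = 3.5625 cup) × 5/4 × 240 mL/cup ≈ 1069 mL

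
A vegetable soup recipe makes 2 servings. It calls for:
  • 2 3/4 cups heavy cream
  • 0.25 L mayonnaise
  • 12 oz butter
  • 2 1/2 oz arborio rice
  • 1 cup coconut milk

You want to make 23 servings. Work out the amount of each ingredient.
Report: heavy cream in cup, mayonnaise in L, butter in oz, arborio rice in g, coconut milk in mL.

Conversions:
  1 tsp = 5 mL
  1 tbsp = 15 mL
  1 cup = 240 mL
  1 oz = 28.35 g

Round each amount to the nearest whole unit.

Scaling factor: 23/2 = 11.5.
heavy cream: 2.75 cup × 23/2 ≈ 32 cup
mayonnaise: 0.25 L × 23/2 ≈ 3 L
butter: 12 oz × 23/2 = 138 oz
arborio rice: 2.5 oz × 23/2 × 28.35 g/oz ≈ 815 g
coconut milk: 1 cup × 23/2 × 240 mL/cup = 2760 mL

heavy cream: 32 cup; mayonnaise: 3 L; butter: 138 oz; arborio rice: 815 g; coconut milk: 2760 mL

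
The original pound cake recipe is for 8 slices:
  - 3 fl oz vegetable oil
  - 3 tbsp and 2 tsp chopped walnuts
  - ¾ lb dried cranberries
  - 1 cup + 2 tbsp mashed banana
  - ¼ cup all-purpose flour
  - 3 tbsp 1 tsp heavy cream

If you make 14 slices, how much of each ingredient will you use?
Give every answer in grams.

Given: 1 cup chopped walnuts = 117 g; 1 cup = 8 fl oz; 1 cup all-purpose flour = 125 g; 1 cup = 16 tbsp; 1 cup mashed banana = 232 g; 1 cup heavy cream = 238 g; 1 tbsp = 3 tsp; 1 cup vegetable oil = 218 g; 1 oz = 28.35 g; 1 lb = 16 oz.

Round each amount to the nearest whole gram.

vegetable oil: 143 g; chopped walnuts: 47 g; dried cranberries: 595 g; mashed banana: 457 g; all-purpose flour: 55 g; heavy cream: 87 g

Scaling factor: 14/8 = 7/4 = 1.75.
vegetable oil: 3 fl oz × 7/4 ÷ 8 fl oz/cup × 218 g/cup ≈ 143 g
chopped walnuts: (3 tbsp + 2 tsp = 11/3 tbsp) × 7/4 ÷ 16 tbsp/cup × 117 g/cup ≈ 47 g
dried cranberries: 0.75 lb × 7/4 × 16 oz/lb × 28.35 g/oz ≈ 595 g
mashed banana: (1 cup + 2 tbsp = 1.125 cup) × 7/4 × 232 g/cup ≈ 457 g
all-purpose flour: 0.25 cup × 7/4 × 125 g/cup ≈ 55 g
heavy cream: (3 tbsp + 1 tsp = 10/3 tbsp) × 7/4 ÷ 16 tbsp/cup × 238 g/cup ≈ 87 g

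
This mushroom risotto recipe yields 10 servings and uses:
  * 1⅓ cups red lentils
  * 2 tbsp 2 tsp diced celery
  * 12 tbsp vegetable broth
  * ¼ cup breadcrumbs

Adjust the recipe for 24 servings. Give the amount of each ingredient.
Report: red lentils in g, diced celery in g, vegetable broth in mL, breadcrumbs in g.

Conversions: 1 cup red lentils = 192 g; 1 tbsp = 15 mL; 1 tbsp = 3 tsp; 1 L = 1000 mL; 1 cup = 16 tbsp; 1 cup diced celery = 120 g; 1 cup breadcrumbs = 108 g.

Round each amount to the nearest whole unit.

red lentils: 614 g; diced celery: 48 g; vegetable broth: 432 mL; breadcrumbs: 65 g

Scaling factor: 24/10 = 12/5 = 2.4.
red lentils: 4/3 cup × 12/5 × 192 g/cup ≈ 614 g
diced celery: (2 tbsp + 2 tsp = 8/3 tbsp) × 12/5 ÷ 16 tbsp/cup × 120 g/cup = 48 g
vegetable broth: 12 tbsp × 12/5 × 15 mL/tbsp = 432 mL
breadcrumbs: 0.25 cup × 12/5 × 108 g/cup ≈ 65 g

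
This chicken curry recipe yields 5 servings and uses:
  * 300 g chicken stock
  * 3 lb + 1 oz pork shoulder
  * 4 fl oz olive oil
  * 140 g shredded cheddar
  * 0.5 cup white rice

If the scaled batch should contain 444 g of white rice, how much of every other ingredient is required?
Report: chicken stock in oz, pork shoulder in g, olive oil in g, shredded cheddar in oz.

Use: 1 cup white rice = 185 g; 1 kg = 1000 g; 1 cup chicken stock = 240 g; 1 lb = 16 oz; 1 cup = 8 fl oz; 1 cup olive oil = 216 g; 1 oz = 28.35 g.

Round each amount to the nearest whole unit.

The original recipe has 92.5 g of white rice, so the scaling factor is 444 ÷ 92.5 = 24/5 = 4.8.
chicken stock: 300 g × 24/5 ÷ 28.35 g/oz ≈ 51 oz
pork shoulder: (3 lb + 1 oz = 3.0625 lb) × 24/5 × 16 oz/lb × 28.35 g/oz ≈ 6668 g
olive oil: 4 fl oz × 24/5 ÷ 8 fl oz/cup × 216 g/cup ≈ 518 g
shredded cheddar: 140 g × 24/5 ÷ 28.35 g/oz ≈ 24 oz

chicken stock: 51 oz; pork shoulder: 6668 g; olive oil: 518 g; shredded cheddar: 24 oz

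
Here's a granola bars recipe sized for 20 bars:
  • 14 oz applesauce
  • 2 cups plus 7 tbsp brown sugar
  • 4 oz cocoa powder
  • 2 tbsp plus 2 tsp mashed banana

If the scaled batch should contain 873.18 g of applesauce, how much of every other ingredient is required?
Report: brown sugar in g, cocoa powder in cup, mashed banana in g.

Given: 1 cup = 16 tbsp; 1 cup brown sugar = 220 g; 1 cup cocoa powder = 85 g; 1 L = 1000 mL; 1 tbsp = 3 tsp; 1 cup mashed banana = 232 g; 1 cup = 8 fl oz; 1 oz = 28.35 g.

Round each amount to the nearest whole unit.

brown sugar: 1180 g; cocoa powder: 3 cup; mashed banana: 85 g

The original recipe has 396.9 g of applesauce, so the scaling factor is 873.18 ÷ 396.9 = 11/5 = 2.2.
brown sugar: (2 cup + 7 tbsp = 2.4375 cup) × 11/5 × 220 g/cup ≈ 1180 g
cocoa powder: 4 oz × 11/5 × 28.35 g/oz ÷ 85 g/cup ≈ 3 cup
mashed banana: (2 tbsp + 2 tsp = 8/3 tbsp) × 11/5 ÷ 16 tbsp/cup × 232 g/cup ≈ 85 g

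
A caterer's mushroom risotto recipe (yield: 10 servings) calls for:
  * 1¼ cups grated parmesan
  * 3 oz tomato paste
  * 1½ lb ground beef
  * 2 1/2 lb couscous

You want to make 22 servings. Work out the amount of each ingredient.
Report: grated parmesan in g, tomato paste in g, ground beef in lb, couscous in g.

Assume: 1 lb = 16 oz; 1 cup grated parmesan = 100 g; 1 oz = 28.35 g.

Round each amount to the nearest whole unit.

grated parmesan: 275 g; tomato paste: 187 g; ground beef: 3 lb; couscous: 2495 g

Scaling factor: 22/10 = 11/5 = 2.2.
grated parmesan: 1.25 cup × 11/5 × 100 g/cup = 275 g
tomato paste: 3 oz × 11/5 × 28.35 g/oz ≈ 187 g
ground beef: 1.5 lb × 11/5 ≈ 3 lb
couscous: 2.5 lb × 11/5 × 16 oz/lb × 28.35 g/oz ≈ 2495 g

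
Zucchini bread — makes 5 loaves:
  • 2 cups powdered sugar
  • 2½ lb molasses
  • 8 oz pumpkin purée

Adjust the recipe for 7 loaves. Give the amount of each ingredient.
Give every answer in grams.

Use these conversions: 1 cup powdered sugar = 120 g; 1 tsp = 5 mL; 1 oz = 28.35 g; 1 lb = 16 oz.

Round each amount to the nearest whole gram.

powdered sugar: 336 g; molasses: 1588 g; pumpkin purée: 318 g

Scaling factor: 7/5 = 1.4.
powdered sugar: 2 cup × 7/5 × 120 g/cup = 336 g
molasses: 2.5 lb × 7/5 × 16 oz/lb × 28.35 g/oz ≈ 1588 g
pumpkin purée: 8 oz × 7/5 × 28.35 g/oz ≈ 318 g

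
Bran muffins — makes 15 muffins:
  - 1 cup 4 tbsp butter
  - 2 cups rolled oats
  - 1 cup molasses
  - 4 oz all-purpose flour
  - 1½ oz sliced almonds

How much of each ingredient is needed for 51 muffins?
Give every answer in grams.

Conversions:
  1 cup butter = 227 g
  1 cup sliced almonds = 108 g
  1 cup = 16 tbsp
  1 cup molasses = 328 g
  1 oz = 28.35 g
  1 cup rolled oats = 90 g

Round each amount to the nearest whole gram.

butter: 965 g; rolled oats: 612 g; molasses: 1115 g; all-purpose flour: 386 g; sliced almonds: 145 g

Scaling factor: 51/15 = 17/5 = 3.4.
butter: (1 cup + 4 tbsp = 1.25 cup) × 17/5 × 227 g/cup ≈ 965 g
rolled oats: 2 cup × 17/5 × 90 g/cup = 612 g
molasses: 1 cup × 17/5 × 328 g/cup ≈ 1115 g
all-purpose flour: 4 oz × 17/5 × 28.35 g/oz ≈ 386 g
sliced almonds: 1.5 oz × 17/5 × 28.35 g/oz ≈ 145 g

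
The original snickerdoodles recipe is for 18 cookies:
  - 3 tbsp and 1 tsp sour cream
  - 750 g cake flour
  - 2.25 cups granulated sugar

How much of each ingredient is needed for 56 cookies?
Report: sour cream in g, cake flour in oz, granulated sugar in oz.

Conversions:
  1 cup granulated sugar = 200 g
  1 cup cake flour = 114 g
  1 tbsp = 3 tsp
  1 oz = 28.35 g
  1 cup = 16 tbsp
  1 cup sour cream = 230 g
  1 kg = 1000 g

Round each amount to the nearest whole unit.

Scaling factor: 56/18 = 28/9.
sour cream: (3 tbsp + 1 tsp = 10/3 tbsp) × 28/9 ÷ 16 tbsp/cup × 230 g/cup ≈ 149 g
cake flour: 750 g × 28/9 ÷ 28.35 g/oz ≈ 82 oz
granulated sugar: 2.25 cup × 28/9 × 200 g/cup ÷ 28.35 g/oz ≈ 49 oz

sour cream: 149 g; cake flour: 82 oz; granulated sugar: 49 oz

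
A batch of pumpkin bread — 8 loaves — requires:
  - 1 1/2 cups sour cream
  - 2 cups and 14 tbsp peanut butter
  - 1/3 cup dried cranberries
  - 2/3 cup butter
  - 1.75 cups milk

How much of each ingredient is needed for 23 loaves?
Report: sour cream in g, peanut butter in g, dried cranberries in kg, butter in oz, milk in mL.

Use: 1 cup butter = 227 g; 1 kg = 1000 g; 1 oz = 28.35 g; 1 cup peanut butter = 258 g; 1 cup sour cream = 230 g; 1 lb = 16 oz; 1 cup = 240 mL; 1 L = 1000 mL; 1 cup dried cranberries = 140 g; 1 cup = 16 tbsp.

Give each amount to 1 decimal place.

Scaling factor: 23/8 = 2.875.
sour cream: 1.5 cup × 23/8 × 230 g/cup ≈ 991.9 g
peanut butter: (2 cup + 14 tbsp = 2.875 cup) × 23/8 × 258 g/cup ≈ 2132.5 g
dried cranberries: 1/3 cup × 23/8 × 140 g/cup ÷ 1000 g/kg ≈ 0.1 kg
butter: 2/3 cup × 23/8 × 227 g/cup ÷ 28.35 g/oz ≈ 15.3 oz
milk: 1.75 cup × 23/8 × 240 mL/cup = 1207.5 mL

sour cream: 991.9 g; peanut butter: 2132.5 g; dried cranberries: 0.1 kg; butter: 15.3 oz; milk: 1207.5 mL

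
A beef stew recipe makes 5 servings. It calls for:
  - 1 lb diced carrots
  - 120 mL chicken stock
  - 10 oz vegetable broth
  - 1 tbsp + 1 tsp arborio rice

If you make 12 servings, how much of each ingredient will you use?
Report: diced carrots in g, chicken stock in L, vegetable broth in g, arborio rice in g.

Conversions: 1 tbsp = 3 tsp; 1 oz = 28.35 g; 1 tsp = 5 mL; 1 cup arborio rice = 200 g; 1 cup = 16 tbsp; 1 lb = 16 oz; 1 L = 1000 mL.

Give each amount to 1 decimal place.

Scaling factor: 12/5 = 2.4.
diced carrots: 1 lb × 12/5 × 16 oz/lb × 28.35 g/oz ≈ 1088.6 g
chicken stock: 120 mL × 12/5 ÷ 1000 mL/L ≈ 0.3 L
vegetable broth: 10 oz × 12/5 × 28.35 g/oz = 680.4 g
arborio rice: (1 tbsp + 1 tsp = 4/3 tbsp) × 12/5 ÷ 16 tbsp/cup × 200 g/cup = 40.0 g

diced carrots: 1088.6 g; chicken stock: 0.3 L; vegetable broth: 680.4 g; arborio rice: 40.0 g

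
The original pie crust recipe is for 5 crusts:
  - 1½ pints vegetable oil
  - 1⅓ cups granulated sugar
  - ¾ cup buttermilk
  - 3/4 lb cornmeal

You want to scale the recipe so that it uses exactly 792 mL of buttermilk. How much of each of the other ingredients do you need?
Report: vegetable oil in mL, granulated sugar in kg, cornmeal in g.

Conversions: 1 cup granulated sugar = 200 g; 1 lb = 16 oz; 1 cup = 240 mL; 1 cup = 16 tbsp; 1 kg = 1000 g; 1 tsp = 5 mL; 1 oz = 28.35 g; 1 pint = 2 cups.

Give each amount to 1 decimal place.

The original recipe has 180 mL of buttermilk, so the scaling factor is 792 ÷ 180 = 22/5 = 4.4.
vegetable oil: 1.5 pint × 22/5 × 2 cup/pint × 240 mL/cup = 3168.0 mL
granulated sugar: 4/3 cup × 22/5 × 200 g/cup ÷ 1000 g/kg ≈ 1.2 kg
cornmeal: 0.75 lb × 22/5 × 16 oz/lb × 28.35 g/oz ≈ 1496.9 g

vegetable oil: 3168.0 mL; granulated sugar: 1.2 kg; cornmeal: 1496.9 g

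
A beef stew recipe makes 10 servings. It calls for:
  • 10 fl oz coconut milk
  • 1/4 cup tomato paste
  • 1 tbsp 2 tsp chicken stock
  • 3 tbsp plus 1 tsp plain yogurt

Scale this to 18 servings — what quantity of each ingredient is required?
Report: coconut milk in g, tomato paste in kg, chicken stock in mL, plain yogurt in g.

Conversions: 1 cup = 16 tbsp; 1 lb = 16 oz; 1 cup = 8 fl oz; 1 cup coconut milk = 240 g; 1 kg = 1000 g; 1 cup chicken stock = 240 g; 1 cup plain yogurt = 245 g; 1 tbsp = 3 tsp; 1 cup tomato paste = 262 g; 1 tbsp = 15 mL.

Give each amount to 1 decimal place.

coconut milk: 540.0 g; tomato paste: 0.1 kg; chicken stock: 45.0 mL; plain yogurt: 91.9 g

Scaling factor: 18/10 = 9/5 = 1.8.
coconut milk: 10 fl oz × 9/5 ÷ 8 fl oz/cup × 240 g/cup = 540.0 g
tomato paste: 0.25 cup × 9/5 × 262 g/cup ÷ 1000 g/kg ≈ 0.1 kg
chicken stock: (1 tbsp + 2 tsp = 5/3 tbsp) × 9/5 × 15 mL/tbsp = 45.0 mL
plain yogurt: (3 tbsp + 1 tsp = 10/3 tbsp) × 9/5 ÷ 16 tbsp/cup × 245 g/cup ≈ 91.9 g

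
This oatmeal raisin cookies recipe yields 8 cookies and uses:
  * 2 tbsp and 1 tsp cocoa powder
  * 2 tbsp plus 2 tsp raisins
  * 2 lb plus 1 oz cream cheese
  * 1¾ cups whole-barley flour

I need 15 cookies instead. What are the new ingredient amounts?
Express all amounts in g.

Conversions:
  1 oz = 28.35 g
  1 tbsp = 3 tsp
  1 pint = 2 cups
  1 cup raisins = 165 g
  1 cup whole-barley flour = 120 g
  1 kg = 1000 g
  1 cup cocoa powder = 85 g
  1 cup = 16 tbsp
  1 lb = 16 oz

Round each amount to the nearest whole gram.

Scaling factor: 15/8 = 1.875.
cocoa powder: (2 tbsp + 1 tsp = 7/3 tbsp) × 15/8 ÷ 16 tbsp/cup × 85 g/cup ≈ 23 g
raisins: (2 tbsp + 2 tsp = 8/3 tbsp) × 15/8 ÷ 16 tbsp/cup × 165 g/cup ≈ 52 g
cream cheese: (2 lb + 1 oz = 2.0625 lb) × 15/8 × 16 oz/lb × 28.35 g/oz ≈ 1754 g
whole-barley flour: 1.75 cup × 15/8 × 120 g/cup ≈ 394 g

cocoa powder: 23 g; raisins: 52 g; cream cheese: 1754 g; whole-barley flour: 394 g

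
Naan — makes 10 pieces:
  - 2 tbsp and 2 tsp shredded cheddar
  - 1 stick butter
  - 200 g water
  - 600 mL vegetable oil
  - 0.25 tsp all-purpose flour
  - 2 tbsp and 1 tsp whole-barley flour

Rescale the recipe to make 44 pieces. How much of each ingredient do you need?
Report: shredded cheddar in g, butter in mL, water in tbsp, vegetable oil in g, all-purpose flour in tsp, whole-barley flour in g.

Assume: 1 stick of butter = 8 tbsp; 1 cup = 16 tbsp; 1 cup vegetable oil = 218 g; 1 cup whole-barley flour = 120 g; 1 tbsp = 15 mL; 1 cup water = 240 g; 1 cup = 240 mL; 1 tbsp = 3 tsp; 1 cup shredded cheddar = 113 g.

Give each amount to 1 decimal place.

shredded cheddar: 82.9 g; butter: 528.0 mL; water: 58.7 tbsp; vegetable oil: 2398.0 g; all-purpose flour: 1.1 tsp; whole-barley flour: 77.0 g

Scaling factor: 44/10 = 22/5 = 4.4.
shredded cheddar: (2 tbsp + 2 tsp = 8/3 tbsp) × 22/5 ÷ 16 tbsp/cup × 113 g/cup ≈ 82.9 g
butter: 1 stick × 22/5 × 8 tbsp/stick × 15 mL/tbsp = 528.0 mL
water: 200 g × 22/5 ÷ 240 g/cup × 16 tbsp/cup ≈ 58.7 tbsp
vegetable oil: 600 mL × 22/5 ÷ 240 mL/cup × 218 g/cup = 2398.0 g
all-purpose flour: 0.25 tsp × 22/5 = 1.1 tsp
whole-barley flour: (2 tbsp + 1 tsp = 7/3 tbsp) × 22/5 ÷ 16 tbsp/cup × 120 g/cup = 77.0 g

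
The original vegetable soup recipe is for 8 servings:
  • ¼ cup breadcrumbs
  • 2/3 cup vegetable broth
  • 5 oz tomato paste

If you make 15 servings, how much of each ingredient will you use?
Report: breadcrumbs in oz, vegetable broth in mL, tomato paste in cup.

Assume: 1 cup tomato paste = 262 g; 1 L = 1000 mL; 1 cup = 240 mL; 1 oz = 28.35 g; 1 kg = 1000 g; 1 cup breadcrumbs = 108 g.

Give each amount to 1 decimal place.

Scaling factor: 15/8 = 1.875.
breadcrumbs: 0.25 cup × 15/8 × 108 g/cup ÷ 28.35 g/oz ≈ 1.8 oz
vegetable broth: 2/3 cup × 15/8 × 240 mL/cup = 300.0 mL
tomato paste: 5 oz × 15/8 × 28.35 g/oz ÷ 262 g/cup ≈ 1.0 cup

breadcrumbs: 1.8 oz; vegetable broth: 300.0 mL; tomato paste: 1.0 cup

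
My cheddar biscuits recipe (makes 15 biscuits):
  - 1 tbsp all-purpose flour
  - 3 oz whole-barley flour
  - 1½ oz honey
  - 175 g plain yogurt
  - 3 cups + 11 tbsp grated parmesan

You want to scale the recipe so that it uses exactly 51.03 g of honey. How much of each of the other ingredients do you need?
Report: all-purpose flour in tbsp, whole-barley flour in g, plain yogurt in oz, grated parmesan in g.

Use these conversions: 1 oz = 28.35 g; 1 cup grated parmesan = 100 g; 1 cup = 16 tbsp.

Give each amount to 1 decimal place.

all-purpose flour: 1.2 tbsp; whole-barley flour: 102.1 g; plain yogurt: 7.4 oz; grated parmesan: 442.5 g

The original recipe has 42.525 g of honey, so the scaling factor is 51.03 ÷ 42.525 = 6/5 = 1.2.
all-purpose flour: 1 tbsp × 6/5 = 1.2 tbsp
whole-barley flour: 3 oz × 6/5 × 28.35 g/oz ≈ 102.1 g
plain yogurt: 175 g × 6/5 ÷ 28.35 g/oz ≈ 7.4 oz
grated parmesan: (3 cup + 11 tbsp = 3.6875 cup) × 6/5 × 100 g/cup = 442.5 g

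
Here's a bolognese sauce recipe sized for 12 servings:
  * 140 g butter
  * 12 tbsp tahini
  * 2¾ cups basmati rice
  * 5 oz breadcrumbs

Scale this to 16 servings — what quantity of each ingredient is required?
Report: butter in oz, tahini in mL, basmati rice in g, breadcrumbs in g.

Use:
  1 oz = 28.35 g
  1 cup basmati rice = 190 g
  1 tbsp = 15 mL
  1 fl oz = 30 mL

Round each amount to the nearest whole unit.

Scaling factor: 16/12 = 4/3.
butter: 140 g × 4/3 ÷ 28.35 g/oz ≈ 7 oz
tahini: 12 tbsp × 4/3 × 15 mL/tbsp = 240 mL
basmati rice: 2.75 cup × 4/3 × 190 g/cup ≈ 697 g
breadcrumbs: 5 oz × 4/3 × 28.35 g/oz = 189 g

butter: 7 oz; tahini: 240 mL; basmati rice: 697 g; breadcrumbs: 189 g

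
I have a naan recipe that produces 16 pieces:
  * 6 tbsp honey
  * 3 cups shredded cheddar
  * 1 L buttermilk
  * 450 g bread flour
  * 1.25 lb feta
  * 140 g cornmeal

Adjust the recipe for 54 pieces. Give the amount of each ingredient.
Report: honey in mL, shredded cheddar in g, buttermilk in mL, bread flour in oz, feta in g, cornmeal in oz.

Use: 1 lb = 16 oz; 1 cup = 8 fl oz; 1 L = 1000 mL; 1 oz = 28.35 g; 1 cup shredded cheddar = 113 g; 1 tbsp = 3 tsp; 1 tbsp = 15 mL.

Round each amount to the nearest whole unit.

honey: 304 mL; shredded cheddar: 1144 g; buttermilk: 3375 mL; bread flour: 54 oz; feta: 1914 g; cornmeal: 17 oz

Scaling factor: 54/16 = 27/8 = 3.375.
honey: 6 tbsp × 27/8 × 15 mL/tbsp ≈ 304 mL
shredded cheddar: 3 cup × 27/8 × 113 g/cup ≈ 1144 g
buttermilk: 1 L × 27/8 × 1000 mL/L = 3375 mL
bread flour: 450 g × 27/8 ÷ 28.35 g/oz ≈ 54 oz
feta: 1.25 lb × 27/8 × 16 oz/lb × 28.35 g/oz ≈ 1914 g
cornmeal: 140 g × 27/8 ÷ 28.35 g/oz ≈ 17 oz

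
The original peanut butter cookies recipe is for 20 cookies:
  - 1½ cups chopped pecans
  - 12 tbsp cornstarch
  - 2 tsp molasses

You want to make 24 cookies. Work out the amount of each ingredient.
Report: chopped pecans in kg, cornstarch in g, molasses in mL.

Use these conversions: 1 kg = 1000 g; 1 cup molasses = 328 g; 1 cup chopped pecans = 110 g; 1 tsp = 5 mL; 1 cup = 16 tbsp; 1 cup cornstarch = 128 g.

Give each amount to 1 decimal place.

chopped pecans: 0.2 kg; cornstarch: 115.2 g; molasses: 12.0 mL

Scaling factor: 24/20 = 6/5 = 1.2.
chopped pecans: 1.5 cup × 6/5 × 110 g/cup ÷ 1000 g/kg ≈ 0.2 kg
cornstarch: 12 tbsp × 6/5 ÷ 16 tbsp/cup × 128 g/cup = 115.2 g
molasses: 2 tsp × 6/5 × 5 mL/tsp = 12.0 mL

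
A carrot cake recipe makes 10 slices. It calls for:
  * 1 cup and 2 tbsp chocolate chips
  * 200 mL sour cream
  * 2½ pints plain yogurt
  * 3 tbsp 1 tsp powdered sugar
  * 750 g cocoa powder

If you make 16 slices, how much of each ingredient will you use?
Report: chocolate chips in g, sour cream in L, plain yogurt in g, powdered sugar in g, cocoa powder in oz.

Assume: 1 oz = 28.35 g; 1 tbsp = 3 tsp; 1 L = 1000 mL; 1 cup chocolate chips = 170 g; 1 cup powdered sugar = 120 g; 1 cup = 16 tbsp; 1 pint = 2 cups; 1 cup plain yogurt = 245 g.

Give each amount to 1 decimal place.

chocolate chips: 306.0 g; sour cream: 0.3 L; plain yogurt: 1960.0 g; powdered sugar: 40.0 g; cocoa powder: 42.3 oz

Scaling factor: 16/10 = 8/5 = 1.6.
chocolate chips: (1 cup + 2 tbsp = 1.125 cup) × 8/5 × 170 g/cup = 306.0 g
sour cream: 200 mL × 8/5 ÷ 1000 mL/L ≈ 0.3 L
plain yogurt: 2.5 pint × 8/5 × 2 cup/pint × 245 g/cup = 1960.0 g
powdered sugar: (3 tbsp + 1 tsp = 10/3 tbsp) × 8/5 ÷ 16 tbsp/cup × 120 g/cup = 40.0 g
cocoa powder: 750 g × 8/5 ÷ 28.35 g/oz ≈ 42.3 oz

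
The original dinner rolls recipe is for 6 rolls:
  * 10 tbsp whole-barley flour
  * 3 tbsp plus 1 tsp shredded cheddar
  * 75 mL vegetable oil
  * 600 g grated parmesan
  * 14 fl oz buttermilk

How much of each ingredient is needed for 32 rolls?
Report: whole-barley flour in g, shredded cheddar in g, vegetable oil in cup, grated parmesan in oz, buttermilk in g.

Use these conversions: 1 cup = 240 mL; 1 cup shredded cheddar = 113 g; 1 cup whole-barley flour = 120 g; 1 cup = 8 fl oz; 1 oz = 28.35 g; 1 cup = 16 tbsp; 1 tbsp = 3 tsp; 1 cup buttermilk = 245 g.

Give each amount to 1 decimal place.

whole-barley flour: 400.0 g; shredded cheddar: 125.6 g; vegetable oil: 1.7 cup; grated parmesan: 112.9 oz; buttermilk: 2286.7 g

Scaling factor: 32/6 = 16/3.
whole-barley flour: 10 tbsp × 16/3 ÷ 16 tbsp/cup × 120 g/cup = 400.0 g
shredded cheddar: (3 tbsp + 1 tsp = 10/3 tbsp) × 16/3 ÷ 16 tbsp/cup × 113 g/cup ≈ 125.6 g
vegetable oil: 75 mL × 16/3 ÷ 240 mL/cup ≈ 1.7 cup
grated parmesan: 600 g × 16/3 ÷ 28.35 g/oz ≈ 112.9 oz
buttermilk: 14 fl oz × 16/3 ÷ 8 fl oz/cup × 245 g/cup ≈ 2286.7 g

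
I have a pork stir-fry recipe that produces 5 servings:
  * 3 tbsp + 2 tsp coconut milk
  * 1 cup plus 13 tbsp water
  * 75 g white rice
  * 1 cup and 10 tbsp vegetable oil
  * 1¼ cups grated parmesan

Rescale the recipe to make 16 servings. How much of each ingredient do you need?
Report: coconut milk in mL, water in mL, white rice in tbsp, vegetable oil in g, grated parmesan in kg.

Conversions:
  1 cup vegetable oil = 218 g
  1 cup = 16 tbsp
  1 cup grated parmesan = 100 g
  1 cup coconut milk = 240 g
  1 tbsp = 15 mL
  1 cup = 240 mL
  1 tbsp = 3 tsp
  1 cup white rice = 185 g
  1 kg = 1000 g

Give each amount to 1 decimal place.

coconut milk: 176.0 mL; water: 1392.0 mL; white rice: 20.8 tbsp; vegetable oil: 1133.6 g; grated parmesan: 0.4 kg

Scaling factor: 16/5 = 3.2.
coconut milk: (3 tbsp + 2 tsp = 11/3 tbsp) × 16/5 × 15 mL/tbsp = 176.0 mL
water: (1 cup + 13 tbsp = 1.8125 cup) × 16/5 × 240 mL/cup = 1392.0 mL
white rice: 75 g × 16/5 ÷ 185 g/cup × 16 tbsp/cup ≈ 20.8 tbsp
vegetable oil: (1 cup + 10 tbsp = 1.625 cup) × 16/5 × 218 g/cup = 1133.6 g
grated parmesan: 1.25 cup × 16/5 × 100 g/cup ÷ 1000 g/kg = 0.4 kg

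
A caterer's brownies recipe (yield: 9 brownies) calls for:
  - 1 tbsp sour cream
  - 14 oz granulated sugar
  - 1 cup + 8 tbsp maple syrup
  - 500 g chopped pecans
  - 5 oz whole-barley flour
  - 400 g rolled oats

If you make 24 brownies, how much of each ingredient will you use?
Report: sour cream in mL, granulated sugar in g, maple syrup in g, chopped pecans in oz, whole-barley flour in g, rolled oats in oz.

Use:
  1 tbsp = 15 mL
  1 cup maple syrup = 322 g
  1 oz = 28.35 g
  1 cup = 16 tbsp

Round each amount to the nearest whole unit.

sour cream: 40 mL; granulated sugar: 1058 g; maple syrup: 1288 g; chopped pecans: 47 oz; whole-barley flour: 378 g; rolled oats: 38 oz

Scaling factor: 24/9 = 8/3.
sour cream: 1 tbsp × 8/3 × 15 mL/tbsp = 40 mL
granulated sugar: 14 oz × 8/3 × 28.35 g/oz ≈ 1058 g
maple syrup: (1 cup + 8 tbsp = 1.5 cup) × 8/3 × 322 g/cup = 1288 g
chopped pecans: 500 g × 8/3 ÷ 28.35 g/oz ≈ 47 oz
whole-barley flour: 5 oz × 8/3 × 28.35 g/oz = 378 g
rolled oats: 400 g × 8/3 ÷ 28.35 g/oz ≈ 38 oz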